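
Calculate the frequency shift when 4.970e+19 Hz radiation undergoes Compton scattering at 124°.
1.916e+19 Hz (decrease)

Convert frequency to wavelength (c = 299792458 m/s):
λ₀ = c/f₀ = 299792458/4.970e+19 = 6.0320414e-12 m = 6.0320 pm

Calculate Compton shift:
Δλ = λ_C(1 - cos(124°)) = 3.7831 pm

Final wavelength:
λ' = λ₀ + Δλ = 6.0320 + 3.7831 = 9.8151 pm

Final frequency:
f' = c/λ' = 299792458/9.8151271e-12 = 3.0543920e+19 Hz

Frequency shift (decrease):
Δf = f₀ - f' = 4.970e+19 - 3.0543920e+19 = 1.916e+19 Hz

(Intermediate values are shown rounded; full precision is carried through to the final answer.)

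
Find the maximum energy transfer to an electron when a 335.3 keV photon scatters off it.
190.2948 keV

Maximum energy transfer occurs at θ = 180° (backscattering).

Initial photon: E₀ = 335.3 keV → λ₀ = 3.6977 pm

Maximum Compton shift (at 180°):
Δλ_max = 2λ_C = 2 × 2.4263 = 4.8526 pm

Final wavelength:
λ' = 3.6977 + 4.8526 = 8.5503 pm

Minimum photon energy (maximum energy to electron):
E'_min = hc/λ' = 145.0052 keV

Maximum electron kinetic energy:
K_max = E₀ - E'_min = 335.3000 - 145.0052 = 190.2948 keV

(Intermediate values are shown rounded; full precision is carried through to the final answer.)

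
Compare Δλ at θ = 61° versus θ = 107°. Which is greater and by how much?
107° produces the larger shift by a factor of 2.509

Calculate both shifts using Δλ = λ_C(1 - cos θ):

For θ₁ = 61°:
Δλ₁ = 2.4263 × (1 - cos(61°))
Δλ₁ = 2.4263 × 0.5152
Δλ₁ = 1.2500 pm

For θ₂ = 107°:
Δλ₂ = 2.4263 × (1 - cos(107°))
Δλ₂ = 2.4263 × 1.2924
Δλ₂ = 3.1357 pm

The 107° angle produces the larger shift.
Ratio: 3.1357/1.2500 = 2.509

(Intermediate values are shown rounded; full precision is carried through to the final answer.)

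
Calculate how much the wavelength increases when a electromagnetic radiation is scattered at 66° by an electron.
1.4394 pm

Using the Compton scattering formula:
Δλ = λ_C(1 - cos θ)

where λ_C = h/(m_e·c) ≈ 2.4263 pm is the Compton wavelength of an electron.

For θ = 66°:
cos(66°) = 0.4067
1 - cos(66°) = 0.5933

Δλ = 2.4263 × 0.5933
Δλ = 1.4394 pm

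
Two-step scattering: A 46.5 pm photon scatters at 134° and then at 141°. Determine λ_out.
54.9237 pm

Apply Compton shift twice:

First scattering at θ₁ = 134°:
Δλ₁ = λ_C(1 - cos(134°))
Δλ₁ = 2.4263 × 1.6947
Δλ₁ = 4.1118 pm

After first scattering:
λ₁ = 46.5 + 4.1118 = 50.6118 pm

Second scattering at θ₂ = 141°:
Δλ₂ = λ_C(1 - cos(141°))
Δλ₂ = 2.4263 × 1.7771
Δλ₂ = 4.3119 pm

Final wavelength:
λ₂ = 50.6118 + 4.3119 = 54.9237 pm

Total shift: Δλ_total = 4.1118 + 4.3119 = 8.4237 pm

(Intermediate values are shown rounded; full precision is carried through to the final answer.)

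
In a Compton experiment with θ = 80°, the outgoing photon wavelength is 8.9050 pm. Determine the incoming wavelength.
6.9000 pm

From λ' = λ + Δλ, we have λ = λ' - Δλ

First calculate the Compton shift:
Δλ = λ_C(1 - cos θ)
Δλ = 2.4263 × (1 - cos(80°))
Δλ = 2.4263 × 0.8264
Δλ = 2.0050 pm

Initial wavelength:
λ = λ' - Δλ
λ = 8.9050 - 2.0050
λ = 6.9000 pm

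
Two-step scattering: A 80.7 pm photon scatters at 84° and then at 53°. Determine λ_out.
83.8388 pm

Apply Compton shift twice:

First scattering at θ₁ = 84°:
Δλ₁ = λ_C(1 - cos(84°))
Δλ₁ = 2.4263 × 0.8955
Δλ₁ = 2.1727 pm

After first scattering:
λ₁ = 80.7 + 2.1727 = 82.8727 pm

Second scattering at θ₂ = 53°:
Δλ₂ = λ_C(1 - cos(53°))
Δλ₂ = 2.4263 × 0.3982
Δλ₂ = 0.9661 pm

Final wavelength:
λ₂ = 82.8727 + 0.9661 = 83.8388 pm

Total shift: Δλ_total = 2.1727 + 0.9661 = 3.1388 pm

(Intermediate values are shown rounded; full precision is carried through to the final answer.)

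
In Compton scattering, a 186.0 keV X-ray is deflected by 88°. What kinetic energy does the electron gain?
48.3537 keV

By energy conservation: K_e = E_initial - E_final

First find the scattered photon energy:
Initial wavelength: λ = hc/E = 6.6658 pm
Compton shift: Δλ = λ_C(1 - cos(88°)) = 2.3416 pm
Final wavelength: λ' = 6.6658 + 2.3416 = 9.0075 pm
Final photon energy: E' = hc/λ' = 137.6463 keV

Electron kinetic energy:
K_e = E - E' = 186.0000 - 137.6463 = 48.3537 keV

(Intermediate values are shown rounded; full precision is carried through to the final answer.)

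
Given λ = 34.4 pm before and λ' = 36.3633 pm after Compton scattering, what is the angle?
79.00°

First find the wavelength shift:
Δλ = λ' - λ = 36.3633 - 34.4 = 1.9633 pm

Using Δλ = λ_C(1 - cos θ), with λ_C = h/(m_e·c) ≈ 2.42631024 pm:
cos θ = 1 - Δλ/λ_C
cos θ = 1 - 1.9633/2.42631024
cos θ = 0.190829

θ = arccos(0.190829)
θ = 79.00°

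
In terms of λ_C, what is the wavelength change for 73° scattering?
0.7076 λ_C

The Compton shift formula is:
Δλ = λ_C(1 - cos θ)

Dividing both sides by λ_C:
Δλ/λ_C = 1 - cos θ

For θ = 73°:
Δλ/λ_C = 1 - cos(73°)
Δλ/λ_C = 1 - 0.2924
Δλ/λ_C = 0.7076

This means the shift is 0.7076 × λ_C = 1.7169 pm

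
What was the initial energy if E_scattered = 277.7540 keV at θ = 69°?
426.5001 keV

Convert final energy to wavelength (hc ≈ 1239.842 keV·pm):
λ' = hc/E' = 1239.842 / 277.7540 = 4.4638 pm

Calculate the Compton shift:
Δλ = λ_C(1 - cos(69°))
Δλ = 2.4263 × (1 - cos(69°))
Δλ = 1.5568 pm

Initial wavelength:
λ = λ' - Δλ = 4.4638 - 1.5568 = 2.9070 pm

Initial energy:
E = hc/λ = 1239.842 / 2.9070 = 426.5001 keV

(Intermediate values are shown rounded; full precision is carried through to the final answer.)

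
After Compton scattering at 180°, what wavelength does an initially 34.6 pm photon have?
39.4526 pm

Using the Compton formula: λ' = λ + λ_C(1 − cos θ)

For θ = 180°, cos θ = -1 (exact) = -1.0000, so:
1 − cos 180° = 1 − (-1) = 2.0000

Δλ = λ_C × 2.0000 = 2.4263 × 2.0000 = 4.8526 pm

λ' = 34.6 + 4.8526 = 39.4526 pm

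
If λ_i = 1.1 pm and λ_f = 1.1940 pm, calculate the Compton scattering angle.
16.00°

First find the wavelength shift:
Δλ = λ' - λ = 1.1940 - 1.1 = 0.0940 pm

Using Δλ = λ_C(1 - cos θ), with λ_C = h/(m_e·c) ≈ 2.42631024 pm:
cos θ = 1 - Δλ/λ_C
cos θ = 1 - 0.0940/2.42631024
cos θ = 0.961258

θ = arccos(0.961258)
θ = 16.00°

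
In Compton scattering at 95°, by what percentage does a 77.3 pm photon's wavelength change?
3.4124%

Calculate the Compton shift:
Δλ = λ_C(1 - cos(95°))
Δλ = 2.4263 × (1 - cos(95°))
Δλ = 2.4263 × 1.0872
Δλ = 2.6378 pm

Percentage change:
(Δλ/λ₀) × 100 = (2.6378/77.3) × 100
= 3.4124%

(Intermediate values are shown rounded; full precision is carried through to the final answer.)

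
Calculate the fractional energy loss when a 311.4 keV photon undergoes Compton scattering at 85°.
0.3574 (or 35.74%)

Calculate initial and final photon energies:

Initial: E₀ = 311.4 keV → λ₀ = 3.9815 pm
Compton shift: Δλ = 2.2148 pm
Final wavelength: λ' = 6.1964 pm
Final energy: E' = 200.0922 keV

Fractional energy loss:
(E₀ - E')/E₀ = (311.4000 - 200.0922)/311.4000
= 111.3078/311.4000
= 0.3574
= 35.74%

(Intermediate values are shown rounded; full precision is carried through to the final answer.)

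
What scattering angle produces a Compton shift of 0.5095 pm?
37.81°

From the Compton formula Δλ = λ_C(1 - cos θ), we can solve for θ:

cos θ = 1 - Δλ/λ_C

Given:
- Δλ = 0.5095 pm
- λ_C = h/(m_e·c) ≈ 2.42631024 pm

cos θ = 1 - 0.5095/2.42631024
cos θ = 1 - 0.209990
cos θ = 0.790010

θ = arccos(0.790010)
θ = 37.81°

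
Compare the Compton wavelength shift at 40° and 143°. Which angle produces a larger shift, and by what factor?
143° produces the larger shift by a factor of 7.688

Calculate both shifts using Δλ = λ_C(1 - cos θ):

For θ₁ = 40°:
Δλ₁ = 2.4263 × (1 - cos(40°))
Δλ₁ = 2.4263 × 0.2340
Δλ₁ = 0.5676 pm

For θ₂ = 143°:
Δλ₂ = 2.4263 × (1 - cos(143°))
Δλ₂ = 2.4263 × 1.7986
Δλ₂ = 4.3640 pm

The 143° angle produces the larger shift.
Ratio: 4.3640/0.5676 = 7.688

(Intermediate values are shown rounded; full precision is carried through to the final answer.)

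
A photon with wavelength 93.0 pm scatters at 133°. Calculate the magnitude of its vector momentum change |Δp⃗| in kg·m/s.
1.2794e-23 kg·m/s

Photon momentum magnitude is p = h/λ.

Initial momentum:
p₀ = h/λ = 6.6261e-34/9.3000e-11 = 7.1248e-24 kg·m/s

After scattering:
λ' = λ + Δλ = 93.0 + 4.0810 = 97.0810 pm
p' = h/λ' = 6.6261e-34/9.7081e-11 = 6.8253e-24 kg·m/s

Momentum is a vector; the scattered photon's direction makes angle θ = 133° with the incident direction. The magnitude of the vector change Δp⃗ = p⃗₀ − p⃗' is found from the law of cosines:
|Δp⃗|² = p₀² + p'² − 2p₀p'cos θ
|Δp⃗|² = (7.1248e-24)² + (6.8253e-24)² − 2·7.1248e-24·6.8253e-24·cos(133°)
|Δp⃗| = 1.2794e-23 kg·m/s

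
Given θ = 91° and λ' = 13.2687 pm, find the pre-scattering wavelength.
10.8000 pm

From λ' = λ + Δλ, we have λ = λ' - Δλ

First calculate the Compton shift:
Δλ = λ_C(1 - cos θ)
Δλ = 2.4263 × (1 - cos(91°))
Δλ = 2.4263 × 1.0175
Δλ = 2.4687 pm

Initial wavelength:
λ = λ' - Δλ
λ = 13.2687 - 2.4687
λ = 10.8000 pm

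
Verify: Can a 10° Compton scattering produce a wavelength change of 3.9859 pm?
No, inconsistent

Calculate the expected shift for θ = 10°:

Δλ_expected = λ_C(1 - cos(10°))
Δλ_expected = 2.4263 × (1 - cos(10°))
Δλ_expected = 2.4263 × 0.0152
Δλ_expected = 0.0369 pm

Given shift: 3.9859 pm
Expected shift: 0.0369 pm
Difference: 3.9491 pm

The values do not match. The given shift corresponds to θ ≈ 130.0°, not 10°.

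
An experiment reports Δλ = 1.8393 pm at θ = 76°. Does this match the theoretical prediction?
Yes, consistent

Calculate the expected shift for θ = 76°:

Δλ_expected = λ_C(1 - cos(76°))
Δλ_expected = 2.4263 × (1 - cos(76°))
Δλ_expected = 2.4263 × 0.7581
Δλ_expected = 1.8393 pm

Given shift: 1.8393 pm
Expected shift: 1.8393 pm
Difference: 0.0000 pm

The values match. This is consistent with Compton scattering at the stated angle.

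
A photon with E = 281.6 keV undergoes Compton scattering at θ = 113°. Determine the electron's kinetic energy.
122.1798 keV

By energy conservation: K_e = E_initial - E_final

First find the scattered photon energy:
Initial wavelength: λ = hc/E = 4.4028 pm
Compton shift: Δλ = λ_C(1 - cos(113°)) = 3.3743 pm
Final wavelength: λ' = 4.4028 + 3.3743 = 7.7772 pm
Final photon energy: E' = hc/λ' = 159.4202 keV

Electron kinetic energy:
K_e = E - E' = 281.6000 - 159.4202 = 122.1798 keV

(Intermediate values are shown rounded; full precision is carried through to the final answer.)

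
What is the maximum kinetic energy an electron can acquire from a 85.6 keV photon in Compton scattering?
21.4816 keV

Maximum energy transfer occurs at θ = 180° (backscattering).

Initial photon: E₀ = 85.6 keV → λ₀ = 14.4841 pm

Maximum Compton shift (at 180°):
Δλ_max = 2λ_C = 2 × 2.4263 = 4.8526 pm

Final wavelength:
λ' = 14.4841 + 4.8526 = 19.3368 pm

Minimum photon energy (maximum energy to electron):
E'_min = hc/λ' = 64.1184 keV

Maximum electron kinetic energy:
K_max = E₀ - E'_min = 85.6000 - 64.1184 = 21.4816 keV

(Intermediate values are shown rounded; full precision is carried through to the final answer.)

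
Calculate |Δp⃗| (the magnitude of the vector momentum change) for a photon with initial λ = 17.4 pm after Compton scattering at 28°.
1.8287e-23 kg·m/s

Photon momentum magnitude is p = h/λ.

Initial momentum:
p₀ = h/λ = 6.6261e-34/1.7400e-11 = 3.8081e-23 kg·m/s

After scattering:
λ' = λ + Δλ = 17.4 + 0.2840 = 17.6840 pm
p' = h/λ' = 6.6261e-34/1.7684e-11 = 3.7469e-23 kg·m/s

Momentum is a vector; the scattered photon's direction makes angle θ = 28° with the incident direction. The magnitude of the vector change Δp⃗ = p⃗₀ − p⃗' is found from the law of cosines:
|Δp⃗|² = p₀² + p'² − 2p₀p'cos θ
|Δp⃗|² = (3.8081e-23)² + (3.7469e-23)² − 2·3.8081e-23·3.7469e-23·cos(28°)
|Δp⃗| = 1.8287e-23 kg·m/s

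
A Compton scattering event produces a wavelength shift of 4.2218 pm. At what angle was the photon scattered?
137.73°

From the Compton formula Δλ = λ_C(1 - cos θ), we can solve for θ:

cos θ = 1 - Δλ/λ_C

Given:
- Δλ = 4.2218 pm
- λ_C = h/(m_e·c) ≈ 2.42631024 pm

cos θ = 1 - 4.2218/2.42631024
cos θ = 1 - 1.740008
cos θ = -0.740008

θ = arccos(-0.740008)
θ = 137.73°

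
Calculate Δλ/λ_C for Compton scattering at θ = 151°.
1.8746 λ_C

The Compton shift formula is:
Δλ = λ_C(1 - cos θ)

Dividing both sides by λ_C:
Δλ/λ_C = 1 - cos θ

For θ = 151°:
Δλ/λ_C = 1 - cos(151°)
Δλ/λ_C = 1 - -0.8746
Δλ/λ_C = 1.8746

This means the shift is 1.8746 × λ_C = 4.5484 pm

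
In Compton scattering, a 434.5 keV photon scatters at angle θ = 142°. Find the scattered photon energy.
172.3976 keV

First convert energy to wavelength:
λ = hc/E, with hc ≈ 1239.842 keV·pm (i.e. 1239.842 eV·nm)

For E = 434.5 keV = 434500 eV:
λ = 1239.842 keV·pm / 434.5 keV
λ = 2.8535 pm

Calculate the Compton shift:
Δλ = λ_C(1 - cos(142°)) = 2.4263 × 1.7880
Δλ = 4.3383 pm

Final wavelength:
λ' = 2.8535 + 4.3383 = 7.1918 pm

Final energy:
E' = hc/λ' = 1239.842 / 7.1918 = 172.3976 keV

(Intermediate values are shown rounded; full precision is carried through to the final answer.)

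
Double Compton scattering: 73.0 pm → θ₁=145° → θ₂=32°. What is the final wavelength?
77.7825 pm

Apply Compton shift twice:

First scattering at θ₁ = 145°:
Δλ₁ = λ_C(1 - cos(145°))
Δλ₁ = 2.4263 × 1.8192
Δλ₁ = 4.4138 pm

After first scattering:
λ₁ = 73.0 + 4.4138 = 77.4138 pm

Second scattering at θ₂ = 32°:
Δλ₂ = λ_C(1 - cos(32°))
Δλ₂ = 2.4263 × 0.1520
Δλ₂ = 0.3687 pm

Final wavelength:
λ₂ = 77.4138 + 0.3687 = 77.7825 pm

Total shift: Δλ_total = 4.4138 + 0.3687 = 4.7825 pm

(Intermediate values are shown rounded; full precision is carried through to the final answer.)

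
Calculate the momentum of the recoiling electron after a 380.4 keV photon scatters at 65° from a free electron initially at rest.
1.9265e-22 kg·m/s

The electron is initially at rest, so by conservation of momentum:
p⃗_e = p⃗₀ − p⃗'  (incident photon momentum minus scattered photon momentum)

Photon momentum magnitudes (p = h/λ = E/c):
λ₀ = hc/E₀ = 3.2593 pm → p₀ = h/λ₀ = 2.0330e-22 kg·m/s
Δλ = λ_C(1 − cos 65°) = 1.4009 pm
λ' = 4.6602 pm → p' = h/λ' = 1.4218e-22 kg·m/s

The scattered photon makes angle θ = 65° with the incident direction, so by the law of cosines:
|p⃗_e|² = p₀² + p'² − 2p₀p'cos θ
|p⃗_e|² = (2.0330e-22)² + (1.4218e-22)² − 2·2.0330e-22·1.4218e-22·cos(65°)
|p⃗_e| = 1.9265e-22 kg·m/s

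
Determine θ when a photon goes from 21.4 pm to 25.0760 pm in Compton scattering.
121.00°

First find the wavelength shift:
Δλ = λ' - λ = 25.0760 - 21.4 = 3.6760 pm

Using Δλ = λ_C(1 - cos θ), with λ_C = h/(m_e·c) ≈ 2.42631024 pm:
cos θ = 1 - Δλ/λ_C
cos θ = 1 - 3.6760/2.42631024
cos θ = -0.515058

θ = arccos(-0.515058)
θ = 121.00°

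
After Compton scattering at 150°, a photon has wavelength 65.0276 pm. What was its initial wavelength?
60.5000 pm

From λ' = λ + Δλ, we have λ = λ' - Δλ

First calculate the Compton shift:
Δλ = λ_C(1 - cos θ)
Δλ = 2.4263 × (1 - cos(150°))
Δλ = 2.4263 × 1.8660
Δλ = 4.5276 pm

Initial wavelength:
λ = λ' - Δλ
λ = 65.0276 - 4.5276
λ = 60.5000 pm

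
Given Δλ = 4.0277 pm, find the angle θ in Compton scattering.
131.30°

From the Compton formula Δλ = λ_C(1 - cos θ), we can solve for θ:

cos θ = 1 - Δλ/λ_C

Given:
- Δλ = 4.0277 pm
- λ_C = h/(m_e·c) ≈ 2.42631024 pm

cos θ = 1 - 4.0277/2.42631024
cos θ = 1 - 1.660010
cos θ = -0.660010

θ = arccos(-0.660010)
θ = 131.30°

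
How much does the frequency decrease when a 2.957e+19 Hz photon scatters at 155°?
9.264e+18 Hz (decrease)

Convert frequency to wavelength (c = 299792458 m/s):
λ₀ = c/f₀ = 299792458/2.957e+19 = 1.0138399e-11 m = 10.1384 pm

Calculate Compton shift:
Δλ = λ_C(1 - cos(155°)) = 4.6253 pm

Final wavelength:
λ' = λ₀ + Δλ = 10.1384 + 4.6253 = 14.7637 pm

Final frequency:
f' = c/λ' = 299792458/1.4763693e-11 = 2.0306061e+19 Hz

Frequency shift (decrease):
Δf = f₀ - f' = 2.957e+19 - 2.0306061e+19 = 9.264e+18 Hz

(Intermediate values are shown rounded; full precision is carried through to the final answer.)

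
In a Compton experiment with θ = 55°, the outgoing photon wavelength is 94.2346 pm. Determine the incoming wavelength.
93.2000 pm

From λ' = λ + Δλ, we have λ = λ' - Δλ

First calculate the Compton shift:
Δλ = λ_C(1 - cos θ)
Δλ = 2.4263 × (1 - cos(55°))
Δλ = 2.4263 × 0.4264
Δλ = 1.0346 pm

Initial wavelength:
λ = λ' - Δλ
λ = 94.2346 - 1.0346
λ = 93.2000 pm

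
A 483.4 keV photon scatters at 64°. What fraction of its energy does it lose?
0.3470 (or 34.70%)

Calculate initial and final photon energies:

Initial: E₀ = 483.4 keV → λ₀ = 2.5648 pm
Compton shift: Δλ = 1.3627 pm
Final wavelength: λ' = 3.9275 pm
Final energy: E' = 315.6804 keV

Fractional energy loss:
(E₀ - E')/E₀ = (483.4000 - 315.6804)/483.4000
= 167.7196/483.4000
= 0.3470
= 34.70%

(Intermediate values are shown rounded; full precision is carried through to the final answer.)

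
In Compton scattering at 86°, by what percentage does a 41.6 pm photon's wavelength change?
5.4256%

Calculate the Compton shift:
Δλ = λ_C(1 - cos(86°))
Δλ = 2.4263 × (1 - cos(86°))
Δλ = 2.4263 × 0.9302
Δλ = 2.2571 pm

Percentage change:
(Δλ/λ₀) × 100 = (2.2571/41.6) × 100
= 5.4256%

(Intermediate values are shown rounded; full precision is carried through to the final answer.)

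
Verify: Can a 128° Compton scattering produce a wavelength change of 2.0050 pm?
No, inconsistent

Calculate the expected shift for θ = 128°:

Δλ_expected = λ_C(1 - cos(128°))
Δλ_expected = 2.4263 × (1 - cos(128°))
Δλ_expected = 2.4263 × 1.6157
Δλ_expected = 3.9201 pm

Given shift: 2.0050 pm
Expected shift: 3.9201 pm
Difference: 1.9151 pm

The values do not match. The given shift corresponds to θ ≈ 80.0°, not 128°.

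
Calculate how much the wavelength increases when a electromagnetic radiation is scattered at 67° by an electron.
1.4783 pm

Using the Compton scattering formula:
Δλ = λ_C(1 - cos θ)

where λ_C = h/(m_e·c) ≈ 2.4263 pm is the Compton wavelength of an electron.

For θ = 67°:
cos(67°) = 0.3907
1 - cos(67°) = 0.6093

Δλ = 2.4263 × 0.6093
Δλ = 1.4783 pm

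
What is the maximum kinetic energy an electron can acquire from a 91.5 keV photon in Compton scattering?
24.1276 keV

Maximum energy transfer occurs at θ = 180° (backscattering).

Initial photon: E₀ = 91.5 keV → λ₀ = 13.5502 pm

Maximum Compton shift (at 180°):
Δλ_max = 2λ_C = 2 × 2.4263 = 4.8526 pm

Final wavelength:
λ' = 13.5502 + 4.8526 = 18.4028 pm

Minimum photon energy (maximum energy to electron):
E'_min = hc/λ' = 67.3724 keV

Maximum electron kinetic energy:
K_max = E₀ - E'_min = 91.5000 - 67.3724 = 24.1276 keV

(Intermediate values are shown rounded; full precision is carried through to the final answer.)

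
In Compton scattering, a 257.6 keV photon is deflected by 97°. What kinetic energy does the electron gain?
93.0568 keV

By energy conservation: K_e = E_initial - E_final

First find the scattered photon energy:
Initial wavelength: λ = hc/E = 4.8131 pm
Compton shift: Δλ = λ_C(1 - cos(97°)) = 2.7220 pm
Final wavelength: λ' = 4.8131 + 2.7220 = 7.5351 pm
Final photon energy: E' = hc/λ' = 164.5432 keV

Electron kinetic energy:
K_e = E - E' = 257.6000 - 164.5432 = 93.0568 keV

(Intermediate values are shown rounded; full precision is carried through to the final answer.)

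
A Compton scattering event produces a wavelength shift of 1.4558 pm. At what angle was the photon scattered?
66.42°

From the Compton formula Δλ = λ_C(1 - cos θ), we can solve for θ:

cos θ = 1 - Δλ/λ_C

Given:
- Δλ = 1.4558 pm
- λ_C = h/(m_e·c) ≈ 2.42631024 pm

cos θ = 1 - 1.4558/2.42631024
cos θ = 1 - 0.600006
cos θ = 0.399994

θ = arccos(0.399994)
θ = 66.42°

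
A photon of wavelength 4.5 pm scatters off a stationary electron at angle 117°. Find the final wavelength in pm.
8.0278 pm

Using the Compton scattering formula:
λ' = λ + Δλ = λ + λ_C(1 - cos θ)

Given:
- Initial wavelength λ = 4.5 pm
- Scattering angle θ = 117°
- Compton wavelength λ_C ≈ 2.4263 pm

Calculate the shift:
Δλ = 2.4263 × (1 - cos(117°))
Δλ = 2.4263 × 1.4540
Δλ = 3.5278 pm

Final wavelength:
λ' = 4.5 + 3.5278 = 8.0278 pm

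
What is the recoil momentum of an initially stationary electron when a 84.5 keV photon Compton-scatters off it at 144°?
7.6076e-23 kg·m/s

The electron is initially at rest, so by conservation of momentum:
p⃗_e = p⃗₀ − p⃗'  (incident photon momentum minus scattered photon momentum)

Photon momentum magnitudes (p = h/λ = E/c):
λ₀ = hc/E₀ = 14.6727 pm → p₀ = h/λ₀ = 4.5159e-23 kg·m/s
Δλ = λ_C(1 − cos 144°) = 4.3892 pm
λ' = 19.0619 pm → p' = h/λ' = 3.4761e-23 kg·m/s

The scattered photon makes angle θ = 144° with the incident direction, so by the law of cosines:
|p⃗_e|² = p₀² + p'² − 2p₀p'cos θ
|p⃗_e|² = (4.5159e-23)² + (3.4761e-23)² − 2·4.5159e-23·3.4761e-23·cos(144°)
|p⃗_e| = 7.6076e-23 kg·m/s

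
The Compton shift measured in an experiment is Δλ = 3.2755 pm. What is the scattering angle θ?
110.49°

From the Compton formula Δλ = λ_C(1 - cos θ), we can solve for θ:

cos θ = 1 - Δλ/λ_C

Given:
- Δλ = 3.2755 pm
- λ_C = h/(m_e·c) ≈ 2.42631024 pm

cos θ = 1 - 3.2755/2.42631024
cos θ = 1 - 1.349992
cos θ = -0.349992

θ = arccos(-0.349992)
θ = 110.49°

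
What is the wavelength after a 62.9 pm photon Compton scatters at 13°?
62.9622 pm

Using the Compton scattering formula:
λ' = λ + Δλ = λ + λ_C(1 - cos θ)

Given:
- Initial wavelength λ = 62.9 pm
- Scattering angle θ = 13°
- Compton wavelength λ_C ≈ 2.4263 pm

Calculate the shift:
Δλ = 2.4263 × (1 - cos(13°))
Δλ = 2.4263 × 0.0256
Δλ = 0.0622 pm

Final wavelength:
λ' = 62.9 + 0.0622 = 62.9622 pm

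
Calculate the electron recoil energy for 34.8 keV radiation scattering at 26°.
0.2382 keV

By energy conservation: K_e = E_initial - E_final

First find the scattered photon energy:
Initial wavelength: λ = hc/E = 35.6276 pm
Compton shift: Δλ = λ_C(1 - cos(26°)) = 0.2456 pm
Final wavelength: λ' = 35.6276 + 0.2456 = 35.8732 pm
Final photon energy: E' = hc/λ' = 34.5618 keV

Electron kinetic energy:
K_e = E - E' = 34.8000 - 34.5618 = 0.2382 keV

(Intermediate values are shown rounded; full precision is carried through to the final answer.)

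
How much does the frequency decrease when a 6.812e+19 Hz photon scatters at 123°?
3.133e+19 Hz (decrease)

Convert frequency to wavelength (c = 299792458 m/s):
λ₀ = c/f₀ = 299792458/6.812e+19 = 4.4009462e-12 m = 4.4009 pm

Calculate Compton shift:
Δλ = λ_C(1 - cos(123°)) = 3.7478 pm

Final wavelength:
λ' = λ₀ + Δλ = 4.4009 + 3.7478 = 8.1487 pm

Final frequency:
f' = c/λ' = 299792458/8.1487197e-12 = 3.6790130e+19 Hz

Frequency shift (decrease):
Δf = f₀ - f' = 6.812e+19 - 3.6790130e+19 = 3.133e+19 Hz

(Intermediate values are shown rounded; full precision is carried through to the final answer.)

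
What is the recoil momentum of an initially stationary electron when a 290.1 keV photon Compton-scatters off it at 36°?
9.2267e-23 kg·m/s

The electron is initially at rest, so by conservation of momentum:
p⃗_e = p⃗₀ − p⃗'  (incident photon momentum minus scattered photon momentum)

Photon momentum magnitudes (p = h/λ = E/c):
λ₀ = hc/E₀ = 4.2738 pm → p₀ = h/λ₀ = 1.5504e-22 kg·m/s
Δλ = λ_C(1 − cos 36°) = 0.4634 pm
λ' = 4.7372 pm → p' = h/λ' = 1.3987e-22 kg·m/s

The scattered photon makes angle θ = 36° with the incident direction, so by the law of cosines:
|p⃗_e|² = p₀² + p'² − 2p₀p'cos θ
|p⃗_e|² = (1.5504e-22)² + (1.3987e-22)² − 2·1.5504e-22·1.3987e-22·cos(36°)
|p⃗_e| = 9.2267e-23 kg·m/s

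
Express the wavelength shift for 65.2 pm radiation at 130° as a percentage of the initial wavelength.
6.1134%

Calculate the Compton shift:
Δλ = λ_C(1 - cos(130°))
Δλ = 2.4263 × (1 - cos(130°))
Δλ = 2.4263 × 1.6428
Δλ = 3.9859 pm

Percentage change:
(Δλ/λ₀) × 100 = (3.9859/65.2) × 100
= 6.1134%

(Intermediate values are shown rounded; full precision is carried through to the final answer.)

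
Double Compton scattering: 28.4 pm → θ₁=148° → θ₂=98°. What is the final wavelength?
35.6479 pm

Apply Compton shift twice:

First scattering at θ₁ = 148°:
Δλ₁ = λ_C(1 - cos(148°))
Δλ₁ = 2.4263 × 1.8480
Δλ₁ = 4.4839 pm

After first scattering:
λ₁ = 28.4 + 4.4839 = 32.8839 pm

Second scattering at θ₂ = 98°:
Δλ₂ = λ_C(1 - cos(98°))
Δλ₂ = 2.4263 × 1.1392
Δλ₂ = 2.7640 pm

Final wavelength:
λ₂ = 32.8839 + 2.7640 = 35.6479 pm

Total shift: Δλ_total = 4.4839 + 2.7640 = 7.2479 pm

(Intermediate values are shown rounded; full precision is carried through to the final answer.)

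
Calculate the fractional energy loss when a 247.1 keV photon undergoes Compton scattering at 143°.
0.4652 (or 46.52%)

Calculate initial and final photon energies:

Initial: E₀ = 247.1 keV → λ₀ = 5.0176 pm
Compton shift: Δλ = 4.3640 pm
Final wavelength: λ' = 9.3816 pm
Final energy: E' = 132.1565 keV

Fractional energy loss:
(E₀ - E')/E₀ = (247.1000 - 132.1565)/247.1000
= 114.9435/247.1000
= 0.4652
= 46.52%

(Intermediate values are shown rounded; full precision is carried through to the final answer.)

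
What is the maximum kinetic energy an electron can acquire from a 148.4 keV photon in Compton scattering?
54.5249 keV

Maximum energy transfer occurs at θ = 180° (backscattering).

Initial photon: E₀ = 148.4 keV → λ₀ = 8.3547 pm

Maximum Compton shift (at 180°):
Δλ_max = 2λ_C = 2 × 2.4263 = 4.8526 pm

Final wavelength:
λ' = 8.3547 + 4.8526 = 13.2074 pm

Minimum photon energy (maximum energy to electron):
E'_min = hc/λ' = 93.8751 keV

Maximum electron kinetic energy:
K_max = E₀ - E'_min = 148.4000 - 93.8751 = 54.5249 keV

(Intermediate values are shown rounded; full precision is carried through to the final answer.)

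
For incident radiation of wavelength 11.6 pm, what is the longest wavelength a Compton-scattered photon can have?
16.4526 pm (at θ = 180°)

The Compton shift is Δλ = λ_C(1 − cos θ).

Since cos θ ranges from −1 to 1, the factor (1 − cos θ) ranges from 0 to 2; the maximum shift occurs at θ = 180° (backscattering):
Δλ_max = 2λ_C = 2 × 2.4263 pm = 4.8526 pm

Maximum scattered wavelength:
λ'_max = λ₀ + Δλ_max = 11.6 + 4.8526 = 16.4526 pm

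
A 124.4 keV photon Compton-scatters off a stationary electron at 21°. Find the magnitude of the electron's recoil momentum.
2.4061e-23 kg·m/s

The electron is initially at rest, so by conservation of momentum:
p⃗_e = p⃗₀ − p⃗'  (incident photon momentum minus scattered photon momentum)

Photon momentum magnitudes (p = h/λ = E/c):
λ₀ = hc/E₀ = 9.9666 pm → p₀ = h/λ₀ = 6.6483e-23 kg·m/s
Δλ = λ_C(1 − cos 21°) = 0.1612 pm
λ' = 10.1277 pm → p' = h/λ' = 6.5425e-23 kg·m/s

The scattered photon makes angle θ = 21° with the incident direction, so by the law of cosines:
|p⃗_e|² = p₀² + p'² − 2p₀p'cos θ
|p⃗_e|² = (6.6483e-23)² + (6.5425e-23)² − 2·6.6483e-23·6.5425e-23·cos(21°)
|p⃗_e| = 2.4061e-23 kg·m/s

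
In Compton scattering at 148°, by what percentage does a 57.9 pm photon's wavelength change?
7.7443%

Calculate the Compton shift:
Δλ = λ_C(1 - cos(148°))
Δλ = 2.4263 × (1 - cos(148°))
Δλ = 2.4263 × 1.8480
Δλ = 4.4839 pm

Percentage change:
(Δλ/λ₀) × 100 = (4.4839/57.9) × 100
= 7.7443%

(Intermediate values are shown rounded; full precision is carried through to the final answer.)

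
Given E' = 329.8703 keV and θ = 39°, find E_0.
385.3000 keV

Convert final energy to wavelength (hc ≈ 1239.842 keV·pm):
λ' = hc/E' = 1239.842 / 329.8703 = 3.7586 pm

Calculate the Compton shift:
Δλ = λ_C(1 - cos(39°))
Δλ = 2.4263 × (1 - cos(39°))
Δλ = 0.5407 pm

Initial wavelength:
λ = λ' - Δλ = 3.7586 - 0.5407 = 3.2179 pm

Initial energy:
E = hc/λ = 1239.842 / 3.2179 = 385.3000 keV

(Intermediate values are shown rounded; full precision is carried through to the final answer.)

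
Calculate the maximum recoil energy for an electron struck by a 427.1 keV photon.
267.2349 keV

Maximum energy transfer occurs at θ = 180° (backscattering).

Initial photon: E₀ = 427.1 keV → λ₀ = 2.9029 pm

Maximum Compton shift (at 180°):
Δλ_max = 2λ_C = 2 × 2.4263 = 4.8526 pm

Final wavelength:
λ' = 2.9029 + 4.8526 = 7.7556 pm

Minimum photon energy (maximum energy to electron):
E'_min = hc/λ' = 159.8651 keV

Maximum electron kinetic energy:
K_max = E₀ - E'_min = 427.1000 - 159.8651 = 267.2349 keV

(Intermediate values are shown rounded; full precision is carried through to the final answer.)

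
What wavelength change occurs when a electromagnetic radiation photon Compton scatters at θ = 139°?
4.2575 pm

Using the Compton scattering formula:
Δλ = λ_C(1 - cos θ)

where λ_C = h/(m_e·c) ≈ 2.4263 pm is the Compton wavelength of an electron.

For θ = 139°:
cos(139°) = -0.7547
1 - cos(139°) = 1.7547

Δλ = 2.4263 × 1.7547
Δλ = 4.2575 pm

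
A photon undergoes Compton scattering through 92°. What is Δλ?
2.5110 pm

Using the Compton scattering formula:
Δλ = λ_C(1 - cos θ)

where λ_C = h/(m_e·c) ≈ 2.4263 pm is the Compton wavelength of an electron.

For θ = 92°:
cos(92°) = -0.0349
1 - cos(92°) = 1.0349

Δλ = 2.4263 × 1.0349
Δλ = 2.5110 pm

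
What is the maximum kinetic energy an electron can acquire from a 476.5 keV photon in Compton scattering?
310.1809 keV

Maximum energy transfer occurs at θ = 180° (backscattering).

Initial photon: E₀ = 476.5 keV → λ₀ = 2.6020 pm

Maximum Compton shift (at 180°):
Δλ_max = 2λ_C = 2 × 2.4263 = 4.8526 pm

Final wavelength:
λ' = 2.6020 + 4.8526 = 7.4546 pm

Minimum photon energy (maximum energy to electron):
E'_min = hc/λ' = 166.3191 keV

Maximum electron kinetic energy:
K_max = E₀ - E'_min = 476.5000 - 166.3191 = 310.1809 keV

(Intermediate values are shown rounded; full precision is carried through to the final answer.)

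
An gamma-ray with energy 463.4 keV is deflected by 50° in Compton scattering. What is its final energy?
350.0163 keV

First convert energy to wavelength:
λ = hc/E, with hc ≈ 1239.842 keV·pm (i.e. 1239.842 eV·nm)

For E = 463.4 keV = 463400 eV:
λ = 1239.842 keV·pm / 463.4 keV
λ = 2.6755 pm

Calculate the Compton shift:
Δλ = λ_C(1 - cos(50°)) = 2.4263 × 0.3572
Δλ = 0.8667 pm

Final wavelength:
λ' = 2.6755 + 0.8667 = 3.5422 pm

Final energy:
E' = hc/λ' = 1239.842 / 3.5422 = 350.0163 keV

(Intermediate values are shown rounded; full precision is carried through to the final answer.)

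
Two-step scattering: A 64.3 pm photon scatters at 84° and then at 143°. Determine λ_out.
70.8367 pm

Apply Compton shift twice:

First scattering at θ₁ = 84°:
Δλ₁ = λ_C(1 - cos(84°))
Δλ₁ = 2.4263 × 0.8955
Δλ₁ = 2.1727 pm

After first scattering:
λ₁ = 64.3 + 2.1727 = 66.4727 pm

Second scattering at θ₂ = 143°:
Δλ₂ = λ_C(1 - cos(143°))
Δλ₂ = 2.4263 × 1.7986
Δλ₂ = 4.3640 pm

Final wavelength:
λ₂ = 66.4727 + 4.3640 = 70.8367 pm

Total shift: Δλ_total = 2.1727 + 4.3640 = 6.5367 pm

(Intermediate values are shown rounded; full precision is carried through to the final answer.)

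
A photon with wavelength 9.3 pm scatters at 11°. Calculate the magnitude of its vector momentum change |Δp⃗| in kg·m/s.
1.3629e-23 kg·m/s

Photon momentum magnitude is p = h/λ.

Initial momentum:
p₀ = h/λ = 6.6261e-34/9.3000e-12 = 7.1248e-23 kg·m/s

After scattering:
λ' = λ + Δλ = 9.3 + 0.0446 = 9.3446 pm
p' = h/λ' = 6.6261e-34/9.3446e-12 = 7.0908e-23 kg·m/s

Momentum is a vector; the scattered photon's direction makes angle θ = 11° with the incident direction. The magnitude of the vector change Δp⃗ = p⃗₀ − p⃗' is found from the law of cosines:
|Δp⃗|² = p₀² + p'² − 2p₀p'cos θ
|Δp⃗|² = (7.1248e-23)² + (7.0908e-23)² − 2·7.1248e-23·7.0908e-23·cos(11°)
|Δp⃗| = 1.3629e-23 kg·m/s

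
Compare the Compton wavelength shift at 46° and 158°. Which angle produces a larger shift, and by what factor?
158° produces the larger shift by a factor of 6.312

Calculate both shifts using Δλ = λ_C(1 - cos θ):

For θ₁ = 46°:
Δλ₁ = 2.4263 × (1 - cos(46°))
Δλ₁ = 2.4263 × 0.3053
Δλ₁ = 0.7409 pm

For θ₂ = 158°:
Δλ₂ = 2.4263 × (1 - cos(158°))
Δλ₂ = 2.4263 × 1.9272
Δλ₂ = 4.6759 pm

The 158° angle produces the larger shift.
Ratio: 4.6759/0.7409 = 6.312

(Intermediate values are shown rounded; full precision is carried through to the final answer.)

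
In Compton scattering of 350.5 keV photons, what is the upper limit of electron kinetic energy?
202.7234 keV

Maximum energy transfer occurs at θ = 180° (backscattering).

Initial photon: E₀ = 350.5 keV → λ₀ = 3.5374 pm

Maximum Compton shift (at 180°):
Δλ_max = 2λ_C = 2 × 2.4263 = 4.8526 pm

Final wavelength:
λ' = 3.5374 + 4.8526 = 8.3900 pm

Minimum photon energy (maximum energy to electron):
E'_min = hc/λ' = 147.7766 keV

Maximum electron kinetic energy:
K_max = E₀ - E'_min = 350.5000 - 147.7766 = 202.7234 keV

(Intermediate values are shown rounded; full precision is carried through to the final answer.)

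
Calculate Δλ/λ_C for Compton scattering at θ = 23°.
0.0795 λ_C

The Compton shift formula is:
Δλ = λ_C(1 - cos θ)

Dividing both sides by λ_C:
Δλ/λ_C = 1 - cos θ

For θ = 23°:
Δλ/λ_C = 1 - cos(23°)
Δλ/λ_C = 1 - 0.9205
Δλ/λ_C = 0.0795

This means the shift is 0.0795 × λ_C = 0.1929 pm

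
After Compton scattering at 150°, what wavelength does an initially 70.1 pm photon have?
74.6276 pm

Using the Compton formula: λ' = λ + λ_C(1 − cos θ)

For θ = 150°, cos θ = -√3/2 (exact) ≈ -0.8660, so:
1 − cos 150° = 1 − (-√3/2) ≈ 1.8660

Δλ = λ_C × 1.8660 = 2.4263 × 1.8660 = 4.5276 pm

λ' = 70.1 + 4.5276 = 74.6276 pm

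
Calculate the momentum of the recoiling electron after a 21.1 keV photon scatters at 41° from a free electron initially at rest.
7.8593e-24 kg·m/s

The electron is initially at rest, so by conservation of momentum:
p⃗_e = p⃗₀ − p⃗'  (incident photon momentum minus scattered photon momentum)

Photon momentum magnitudes (p = h/λ = E/c):
λ₀ = hc/E₀ = 58.7603 pm → p₀ = h/λ₀ = 1.1276e-23 kg·m/s
Δλ = λ_C(1 − cos 41°) = 0.5952 pm
λ' = 59.3554 pm → p' = h/λ' = 1.1163e-23 kg·m/s

The scattered photon makes angle θ = 41° with the incident direction, so by the law of cosines:
|p⃗_e|² = p₀² + p'² − 2p₀p'cos θ
|p⃗_e|² = (1.1276e-23)² + (1.1163e-23)² − 2·1.1276e-23·1.1163e-23·cos(41°)
|p⃗_e| = 7.8593e-24 kg·m/s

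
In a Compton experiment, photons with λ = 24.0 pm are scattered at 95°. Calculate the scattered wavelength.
26.6378 pm

Using the Compton scattering formula:
λ' = λ + Δλ = λ + λ_C(1 - cos θ)

Given:
- Initial wavelength λ = 24.0 pm
- Scattering angle θ = 95°
- Compton wavelength λ_C ≈ 2.4263 pm

Calculate the shift:
Δλ = 2.4263 × (1 - cos(95°))
Δλ = 2.4263 × 1.0872
Δλ = 2.6378 pm

Final wavelength:
λ' = 24.0 + 2.6378 = 26.6378 pm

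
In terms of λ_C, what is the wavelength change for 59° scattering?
0.4850 λ_C

The Compton shift formula is:
Δλ = λ_C(1 - cos θ)

Dividing both sides by λ_C:
Δλ/λ_C = 1 - cos θ

For θ = 59°:
Δλ/λ_C = 1 - cos(59°)
Δλ/λ_C = 1 - 0.5150
Δλ/λ_C = 0.4850

This means the shift is 0.4850 × λ_C = 1.1767 pm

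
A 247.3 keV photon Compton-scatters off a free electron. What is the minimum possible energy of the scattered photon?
125.6664 keV (at θ = 180°)

The scattered photon has minimum energy when its wavelength is maximum, i.e., when the Compton shift Δλ = λ_C(1 − cos θ) is maximum. This occurs at θ = 180° (backscattering), giving Δλ_max = 2λ_C = 4.8526 pm.

Initial wavelength: λ₀ = hc/E₀ = 5.0135 pm
Maximum final wavelength: λ'_max = λ₀ + 2λ_C = 5.0135 + 4.8526 = 9.8661 pm
Minimum final energy: E'_min = hc/λ'_max = 125.6664 keV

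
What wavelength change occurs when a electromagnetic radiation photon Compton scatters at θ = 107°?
3.1357 pm

Using the Compton scattering formula:
Δλ = λ_C(1 - cos θ)

where λ_C = h/(m_e·c) ≈ 2.4263 pm is the Compton wavelength of an electron.

For θ = 107°:
cos(107°) = -0.2924
1 - cos(107°) = 1.2924

Δλ = 2.4263 × 1.2924
Δλ = 3.1357 pm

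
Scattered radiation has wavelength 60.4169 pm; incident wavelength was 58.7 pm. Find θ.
73.00°

First find the wavelength shift:
Δλ = λ' - λ = 60.4169 - 58.7 = 1.7169 pm

Using Δλ = λ_C(1 - cos θ), with λ_C = h/(m_e·c) ≈ 2.42631024 pm:
cos θ = 1 - Δλ/λ_C
cos θ = 1 - 1.7169/2.42631024
cos θ = 0.292382

θ = arccos(0.292382)
θ = 73.00°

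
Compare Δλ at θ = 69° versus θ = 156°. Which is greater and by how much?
156° produces the larger shift by a factor of 2.982

Calculate both shifts using Δλ = λ_C(1 - cos θ):

For θ₁ = 69°:
Δλ₁ = 2.4263 × (1 - cos(69°))
Δλ₁ = 2.4263 × 0.6416
Δλ₁ = 1.5568 pm

For θ₂ = 156°:
Δλ₂ = 2.4263 × (1 - cos(156°))
Δλ₂ = 2.4263 × 1.9135
Δλ₂ = 4.6429 pm

The 156° angle produces the larger shift.
Ratio: 4.6429/1.5568 = 2.982

(Intermediate values are shown rounded; full precision is carried through to the final answer.)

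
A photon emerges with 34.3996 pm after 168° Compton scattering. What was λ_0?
29.6000 pm

From λ' = λ + Δλ, we have λ = λ' - Δλ

First calculate the Compton shift:
Δλ = λ_C(1 - cos θ)
Δλ = 2.4263 × (1 - cos(168°))
Δλ = 2.4263 × 1.9781
Δλ = 4.7996 pm

Initial wavelength:
λ = λ' - Δλ
λ = 34.3996 - 4.7996
λ = 29.6000 pm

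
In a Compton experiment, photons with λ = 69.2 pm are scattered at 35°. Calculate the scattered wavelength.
69.6388 pm

Using the Compton scattering formula:
λ' = λ + Δλ = λ + λ_C(1 - cos θ)

Given:
- Initial wavelength λ = 69.2 pm
- Scattering angle θ = 35°
- Compton wavelength λ_C ≈ 2.4263 pm

Calculate the shift:
Δλ = 2.4263 × (1 - cos(35°))
Δλ = 2.4263 × 0.1808
Δλ = 0.4388 pm

Final wavelength:
λ' = 69.2 + 0.4388 = 69.6388 pm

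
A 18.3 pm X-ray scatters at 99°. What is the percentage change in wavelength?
15.3326%

Calculate the Compton shift:
Δλ = λ_C(1 - cos(99°))
Δλ = 2.4263 × (1 - cos(99°))
Δλ = 2.4263 × 1.1564
Δλ = 2.8059 pm

Percentage change:
(Δλ/λ₀) × 100 = (2.8059/18.3) × 100
= 15.3326%

(Intermediate values are shown rounded; full precision is carried through to the final answer.)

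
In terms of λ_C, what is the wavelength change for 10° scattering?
0.0152 λ_C

The Compton shift formula is:
Δλ = λ_C(1 - cos θ)

Dividing both sides by λ_C:
Δλ/λ_C = 1 - cos θ

For θ = 10°:
Δλ/λ_C = 1 - cos(10°)
Δλ/λ_C = 1 - 0.9848
Δλ/λ_C = 0.0152

This means the shift is 0.0152 × λ_C = 0.0369 pm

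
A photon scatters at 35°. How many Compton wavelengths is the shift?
0.1808 λ_C

The Compton shift formula is:
Δλ = λ_C(1 - cos θ)

Dividing both sides by λ_C:
Δλ/λ_C = 1 - cos θ

For θ = 35°:
Δλ/λ_C = 1 - cos(35°)
Δλ/λ_C = 1 - 0.8192
Δλ/λ_C = 0.1808

This means the shift is 0.1808 × λ_C = 0.4388 pm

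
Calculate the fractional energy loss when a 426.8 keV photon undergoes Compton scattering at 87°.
0.4418 (or 44.18%)

Calculate initial and final photon energies:

Initial: E₀ = 426.8 keV → λ₀ = 2.9050 pm
Compton shift: Δλ = 2.2993 pm
Final wavelength: λ' = 5.2043 pm
Final energy: E' = 238.2342 keV

Fractional energy loss:
(E₀ - E')/E₀ = (426.8000 - 238.2342)/426.8000
= 188.5658/426.8000
= 0.4418
= 44.18%

(Intermediate values are shown rounded; full precision is carried through to the final answer.)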